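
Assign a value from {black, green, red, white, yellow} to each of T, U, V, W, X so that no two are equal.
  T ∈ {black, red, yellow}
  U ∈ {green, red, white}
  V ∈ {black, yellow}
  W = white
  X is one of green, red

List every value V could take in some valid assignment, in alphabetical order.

W has just one choice, so W = white. Remove white from U.
U and X share exactly the 2 values {green, red}; by pigeonhole those values go to them, so strike green, red from T.
No further eliminations apply; V can still be any of black, yellow.

black, yellow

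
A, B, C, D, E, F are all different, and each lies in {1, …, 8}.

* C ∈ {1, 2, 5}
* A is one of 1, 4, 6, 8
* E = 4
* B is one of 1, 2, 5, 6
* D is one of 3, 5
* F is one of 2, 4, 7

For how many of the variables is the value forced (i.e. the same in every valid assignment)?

E's domain is down to {4}, so E = 4. Remove 4 from A, F.
Determined: E=4. The other variables each still have more than one consistent value. That makes 1.

1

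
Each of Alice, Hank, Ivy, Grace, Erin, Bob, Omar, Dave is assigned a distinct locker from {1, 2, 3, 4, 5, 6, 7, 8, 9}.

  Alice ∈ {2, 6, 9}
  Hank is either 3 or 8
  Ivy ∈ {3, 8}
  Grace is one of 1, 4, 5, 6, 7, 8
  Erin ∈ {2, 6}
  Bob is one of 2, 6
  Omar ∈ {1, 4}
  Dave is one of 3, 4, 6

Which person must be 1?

The 2 variables Hank and Ivy are confined to {3, 8}, which locks those values in; drop them from Grace, Dave.
Erin and Bob share exactly the 2 values {2, 6}; by pigeonhole those values go to them, so strike 2, 6 from Alice, Grace, Dave.
Alice must be 9 (only option left).
That leaves Dave = 4. Eliminate 4 elsewhere: Grace, Omar.
So 1 goes to Omar.

Omar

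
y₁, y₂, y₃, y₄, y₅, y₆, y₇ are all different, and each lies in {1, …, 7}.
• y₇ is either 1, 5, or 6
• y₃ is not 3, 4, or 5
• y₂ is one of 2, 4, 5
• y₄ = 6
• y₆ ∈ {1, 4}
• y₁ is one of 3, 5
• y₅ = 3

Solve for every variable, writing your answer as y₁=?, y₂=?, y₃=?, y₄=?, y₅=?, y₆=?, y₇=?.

y₄ has just one choice, so y₄ = 6. Remove 6 from y₃, y₇.
y₅'s domain is down to {3}, so y₅ = 3. So y₁ can't be 3.
That leaves y₁ = 5. Strike 5 from y₂, y₇.
y₇ must be 1 (only option left). Strike 1 from y₃, y₆.
y₆ must be 4 (only option left). Strike 4 from y₂.
y₂ must be 2 (only option left). Strike 2 from y₃.
y₃ must be 7 (only option left).

y₁=5, y₂=2, y₃=7, y₄=6, y₅=3, y₆=4, y₇=1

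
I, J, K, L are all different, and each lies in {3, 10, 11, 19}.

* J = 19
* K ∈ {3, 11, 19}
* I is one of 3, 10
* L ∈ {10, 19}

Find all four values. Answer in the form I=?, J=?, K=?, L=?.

I=3, J=19, K=11, L=10

J must be 19 (only option left). So K, L can't be 19.
L must be 10 (only option left). Strike 10 from I.
That leaves I = 3. So K can't be 3.
K has just one choice, so K = 11.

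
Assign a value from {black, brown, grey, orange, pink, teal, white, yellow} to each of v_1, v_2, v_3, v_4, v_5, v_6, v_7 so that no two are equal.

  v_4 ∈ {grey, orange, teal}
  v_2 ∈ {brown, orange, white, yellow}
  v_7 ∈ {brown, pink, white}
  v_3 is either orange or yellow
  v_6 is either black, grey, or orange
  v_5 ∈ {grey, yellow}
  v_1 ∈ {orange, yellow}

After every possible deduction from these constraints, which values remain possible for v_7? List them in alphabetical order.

The 2 variables v_1 and v_3 are confined to {orange, yellow}, which locks those values in; drop them from v_2, v_4, v_5, v_6.
v_5's domain is down to {grey}, so v_5 = grey. So v_4, v_6 can't be grey.
v_6's domain is down to {black}, so v_6 = black.
v_4 has just one choice, so v_4 = teal.
No further eliminations apply; v_7 can still be any of brown, pink, white.

brown, pink, white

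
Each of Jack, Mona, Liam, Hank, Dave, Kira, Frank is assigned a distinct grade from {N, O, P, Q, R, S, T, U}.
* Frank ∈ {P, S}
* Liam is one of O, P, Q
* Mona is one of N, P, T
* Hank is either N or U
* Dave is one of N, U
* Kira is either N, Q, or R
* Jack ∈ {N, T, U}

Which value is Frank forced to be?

S

The 2 variables Hank and Dave are confined to {N, U}, which locks those values in; drop them from Jack, Mona, Kira.
Jack has just one choice, so Jack = T. Strike T from Mona.
That leaves Mona = P. So Liam, Frank can't be P.
So Frank = S.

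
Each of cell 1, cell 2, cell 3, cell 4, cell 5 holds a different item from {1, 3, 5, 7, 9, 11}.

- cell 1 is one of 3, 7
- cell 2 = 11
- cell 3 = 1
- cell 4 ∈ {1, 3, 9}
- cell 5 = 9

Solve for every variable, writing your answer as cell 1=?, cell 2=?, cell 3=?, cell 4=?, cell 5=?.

cell 1=7, cell 2=11, cell 3=1, cell 4=3, cell 5=9

cell 2 must be 11 (only option left).
That leaves cell 3 = 1. Remove 1 from cell 4.
cell 5's domain is down to {9}, so cell 5 = 9. So cell 4 can't be 9.
That leaves cell 4 = 3. Remove 3 from cell 1.
cell 1 must be 7 (only option left).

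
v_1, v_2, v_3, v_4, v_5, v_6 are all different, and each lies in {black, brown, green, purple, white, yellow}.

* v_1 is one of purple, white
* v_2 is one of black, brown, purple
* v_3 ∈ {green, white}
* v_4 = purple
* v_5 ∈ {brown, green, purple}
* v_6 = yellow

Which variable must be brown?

v_5

v_4 must be purple (only option left). Strike purple from v_1, v_2, v_5.
v_6 must be yellow (only option left).
v_1 must be white (only option left). Eliminate white elsewhere: v_3.
v_3 has just one choice, so v_3 = green. Remove green from v_5.
So brown goes to v_5.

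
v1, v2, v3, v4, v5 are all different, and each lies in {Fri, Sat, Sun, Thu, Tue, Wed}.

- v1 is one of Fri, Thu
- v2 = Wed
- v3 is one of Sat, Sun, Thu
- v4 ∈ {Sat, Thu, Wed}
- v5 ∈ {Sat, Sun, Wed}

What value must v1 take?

v2 must be Wed (only option left). Strike Wed from v4, v5.
The 4 still-open variables draw from only 4 values {Fri, Sat, Sun, Thu}, so each is used; only v1 can be Fri, hence v1 = Fri.

Fri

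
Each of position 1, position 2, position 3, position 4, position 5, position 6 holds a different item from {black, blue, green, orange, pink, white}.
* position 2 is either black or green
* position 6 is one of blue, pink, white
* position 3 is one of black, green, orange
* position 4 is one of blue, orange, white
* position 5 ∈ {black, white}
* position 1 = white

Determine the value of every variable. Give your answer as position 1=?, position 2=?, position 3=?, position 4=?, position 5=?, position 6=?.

position 1's domain is down to {white}, so position 1 = white. Remove white from position 4, position 5, position 6.
That leaves position 5 = black. Remove black from position 2, position 3.
position 2 must be green (only option left). So position 3 can't be green.
position 3's domain is down to {orange}, so position 3 = orange. Eliminate orange elsewhere: position 4.
position 4's domain is down to {blue}, so position 4 = blue. So position 6 can't be blue.
position 6 must be pink (only option left).

position 1=white, position 2=green, position 3=orange, position 4=blue, position 5=black, position 6=pink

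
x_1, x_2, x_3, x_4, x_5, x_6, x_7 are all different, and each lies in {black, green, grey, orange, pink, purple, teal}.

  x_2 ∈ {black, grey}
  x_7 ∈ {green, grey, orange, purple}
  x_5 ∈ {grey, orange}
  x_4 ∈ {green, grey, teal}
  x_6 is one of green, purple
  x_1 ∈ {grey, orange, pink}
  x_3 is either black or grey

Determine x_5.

orange

The 7 variables together cover exactly {black, green, grey, orange, pink, purple, teal} — 7 values for 7 variables — and pink appears only in x_1's list, so x_1 = pink.
Among the 6 still-open variables, teal fits only x_4 (and all 6 values in {black, green, grey, orange, purple, teal} must be used), so x_4 = teal.
x_2 and x_3 share exactly the 2 values {black, grey}; by pigeonhole those values go to them, so strike black, grey from x_5, x_7.
So x_5 = orange.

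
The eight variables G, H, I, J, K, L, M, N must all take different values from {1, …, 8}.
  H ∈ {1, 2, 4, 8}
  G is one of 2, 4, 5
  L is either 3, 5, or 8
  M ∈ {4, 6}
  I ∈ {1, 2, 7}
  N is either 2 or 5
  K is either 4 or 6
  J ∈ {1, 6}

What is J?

The 8 variables together cover exactly {1, 2, 3, 4, 5, 6, 7, 8} — 8 values for 8 variables — and 3 appears only in L's list, so L = 3.
Among the 7 still-open variables, 7 fits only I (and all 7 values in {1, 2, 4, 5, 6, 7, 8} must be used), so I = 7.
Among the 6 still-open variables, 8 fits only H (and all 6 values in {1, 2, 4, 5, 6, 8} must be used), so H = 8.
The 5 still-open variables together cover exactly {1, 2, 4, 5, 6} — 5 values for 5 variables — and 1 appears only in J's list, so J = 1.

1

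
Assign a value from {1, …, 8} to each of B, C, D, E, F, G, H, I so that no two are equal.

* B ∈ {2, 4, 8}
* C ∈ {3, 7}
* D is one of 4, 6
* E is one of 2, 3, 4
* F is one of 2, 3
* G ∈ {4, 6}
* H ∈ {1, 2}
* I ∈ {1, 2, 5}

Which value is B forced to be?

The 8 variables draw from only 8 values {1, 2, 3, 4, 5, 6, 7, 8}, so each is used; only I can be 5, hence I = 5.
The 7 still-open variables together cover exactly {1, 2, 3, 4, 6, 7, 8} — 7 values for 7 variables — and 1 appears only in H's list, so H = 1.
Among the 6 still-open variables, 7 fits only C (and all 6 values in {2, 3, 4, 6, 7, 8} must be used), so C = 7.
Among the 5 still-open variables, 8 fits only B (and all 5 values in {2, 3, 4, 6, 8} must be used), so B = 8.

8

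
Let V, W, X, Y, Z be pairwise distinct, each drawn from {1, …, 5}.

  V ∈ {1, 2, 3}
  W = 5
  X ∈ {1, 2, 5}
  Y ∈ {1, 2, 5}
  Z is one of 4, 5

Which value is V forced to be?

3

W must be 5 (only option left). Strike 5 from X, Y, Z.
Z has just one choice, so Z = 4.
Among the 3 still-open variables, 3 fits only V (and all 3 values in {1, 2, 3} must be used), so V = 3.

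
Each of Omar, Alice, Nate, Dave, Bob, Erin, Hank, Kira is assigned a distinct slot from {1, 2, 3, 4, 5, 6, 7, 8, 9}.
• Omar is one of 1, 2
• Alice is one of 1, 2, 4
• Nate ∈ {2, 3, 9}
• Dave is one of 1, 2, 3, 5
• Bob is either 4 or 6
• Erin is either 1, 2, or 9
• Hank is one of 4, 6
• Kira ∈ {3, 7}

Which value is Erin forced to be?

9

The 8 variables draw from only 8 values {1, 2, 3, 4, 5, 6, 7, 9}, so each is used; only Dave can be 5, hence Dave = 5.
The 7 still-open variables draw from only 7 values {1, 2, 3, 4, 6, 7, 9}, so each is used; only Kira can be 7, hence Kira = 7.
The 6 still-open variables draw from only 6 values {1, 2, 3, 4, 6, 9}, so each is used; only Nate can be 3, hence Nate = 3.
Among the 5 still-open variables, 9 fits only Erin (and all 5 values in {1, 2, 4, 6, 9} must be used), so Erin = 9.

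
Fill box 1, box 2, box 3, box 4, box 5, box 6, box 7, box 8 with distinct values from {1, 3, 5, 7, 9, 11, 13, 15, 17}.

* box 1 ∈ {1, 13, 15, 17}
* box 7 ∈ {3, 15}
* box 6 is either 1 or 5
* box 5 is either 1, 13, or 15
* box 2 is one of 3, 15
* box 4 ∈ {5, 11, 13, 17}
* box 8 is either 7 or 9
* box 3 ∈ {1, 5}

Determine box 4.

11

The 2 variables box 2 and box 7 are confined to {3, 15}, which locks those values in; drop them from box 1, box 5.
The 2 variables box 3 and box 6 are confined to {1, 5}, which locks those values in; drop them from box 1, box 4, box 5.
That leaves box 5 = 13. So box 1, box 4 can't be 13.
box 1's domain is down to {17}, so box 1 = 17. Strike 17 from box 4.
So box 4 = 11.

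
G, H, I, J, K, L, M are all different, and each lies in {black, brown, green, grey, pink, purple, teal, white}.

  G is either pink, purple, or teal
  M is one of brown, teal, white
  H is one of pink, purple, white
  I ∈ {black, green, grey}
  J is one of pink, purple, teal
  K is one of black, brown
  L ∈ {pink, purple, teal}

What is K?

G, J, L between them cover only {pink, purple, teal} — a naked triple. Remove those values from H, M.
H has just one choice, so H = white. Remove white from M.
That leaves M = brown. Strike brown from K.
So K = black.

black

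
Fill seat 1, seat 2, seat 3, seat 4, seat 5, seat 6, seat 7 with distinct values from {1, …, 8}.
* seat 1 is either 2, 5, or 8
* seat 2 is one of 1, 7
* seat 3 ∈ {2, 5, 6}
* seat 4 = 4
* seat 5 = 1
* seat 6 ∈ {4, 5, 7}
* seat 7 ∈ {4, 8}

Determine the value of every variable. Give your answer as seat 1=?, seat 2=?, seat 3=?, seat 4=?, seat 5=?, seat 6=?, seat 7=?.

seat 1=2, seat 2=7, seat 3=6, seat 4=4, seat 5=1, seat 6=5, seat 7=8

seat 4 must be 4 (only option left). Strike 4 from seat 6, seat 7.
seat 5's domain is down to {1}, so seat 5 = 1. Strike 1 from seat 2.
seat 7 must be 8 (only option left). Eliminate 8 elsewhere: seat 1.
seat 2 has just one choice, so seat 2 = 7. So seat 6 can't be 7.
seat 6 has just one choice, so seat 6 = 5. Remove 5 from seat 1, seat 3.
seat 1 must be 2 (only option left). Eliminate 2 elsewhere: seat 3.
seat 3 must be 6 (only option left).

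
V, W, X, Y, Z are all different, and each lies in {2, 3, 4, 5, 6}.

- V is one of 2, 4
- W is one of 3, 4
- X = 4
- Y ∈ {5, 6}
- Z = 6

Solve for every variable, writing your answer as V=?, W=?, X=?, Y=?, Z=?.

X has just one choice, so X = 4. Remove 4 from V, W.
Z has just one choice, so Z = 6. Eliminate 6 elsewhere: Y.
That leaves V = 2.
W must be 3 (only option left).
Y's domain is down to {5}, so Y = 5.

V=2, W=3, X=4, Y=5, Z=6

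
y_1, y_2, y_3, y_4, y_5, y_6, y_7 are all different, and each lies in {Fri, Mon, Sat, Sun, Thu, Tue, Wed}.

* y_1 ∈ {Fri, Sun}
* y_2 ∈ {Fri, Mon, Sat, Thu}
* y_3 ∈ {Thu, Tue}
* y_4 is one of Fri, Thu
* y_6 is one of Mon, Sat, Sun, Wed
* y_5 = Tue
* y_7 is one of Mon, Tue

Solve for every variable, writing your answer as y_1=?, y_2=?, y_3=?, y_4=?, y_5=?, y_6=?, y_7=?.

y_1=Sun, y_2=Sat, y_3=Thu, y_4=Fri, y_5=Tue, y_6=Wed, y_7=Mon

y_5 must be Tue (only option left). Eliminate Tue elsewhere: y_3, y_7.
y_7's domain is down to {Mon}, so y_7 = Mon. Strike Mon from y_2, y_6.
y_3 must be Thu (only option left). Strike Thu from y_2, y_4.
y_4's domain is down to {Fri}, so y_4 = Fri. So y_1, y_2 can't be Fri.
y_1 has just one choice, so y_1 = Sun. So y_6 can't be Sun.
y_2's domain is down to {Sat}, so y_2 = Sat. Strike Sat from y_6.
y_6 must be Wed (only option left).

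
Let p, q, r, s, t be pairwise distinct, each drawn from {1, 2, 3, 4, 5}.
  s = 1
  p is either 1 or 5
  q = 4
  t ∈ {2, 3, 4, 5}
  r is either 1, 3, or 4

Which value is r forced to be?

3

q must be 4 (only option left). Remove 4 from r, t.
s's domain is down to {1}, so s = 1. Remove 1 from p, r.
So r = 3.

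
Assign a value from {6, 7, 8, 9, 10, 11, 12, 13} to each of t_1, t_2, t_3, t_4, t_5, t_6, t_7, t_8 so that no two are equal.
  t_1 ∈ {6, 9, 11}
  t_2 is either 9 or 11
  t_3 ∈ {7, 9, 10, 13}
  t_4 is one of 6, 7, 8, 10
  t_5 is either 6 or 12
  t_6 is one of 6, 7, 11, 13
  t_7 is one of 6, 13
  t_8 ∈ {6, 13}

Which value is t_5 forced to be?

12

The 8 variables draw from only 8 values {6, 7, 8, 9, 10, 11, 12, 13}, so each is used; only t_4 can be 8, hence t_4 = 8.
The 7 still-open variables together cover exactly {6, 7, 9, 10, 11, 12, 13} — 7 values for 7 variables — and 10 appears only in t_3's list, so t_3 = 10.
The 6 still-open variables together cover exactly {6, 7, 9, 11, 12, 13} — 6 values for 6 variables — and 7 appears only in t_6's list, so t_6 = 7.
The 5 still-open variables together cover exactly {6, 9, 11, 12, 13} — 5 values for 5 variables — and 12 appears only in t_5's list, so t_5 = 12.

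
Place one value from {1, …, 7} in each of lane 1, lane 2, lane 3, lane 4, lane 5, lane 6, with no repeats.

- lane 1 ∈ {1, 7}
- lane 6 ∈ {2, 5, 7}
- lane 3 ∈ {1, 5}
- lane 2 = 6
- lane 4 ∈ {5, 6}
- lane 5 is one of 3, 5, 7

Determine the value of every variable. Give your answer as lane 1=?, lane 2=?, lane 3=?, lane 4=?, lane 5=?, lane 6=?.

lane 1=7, lane 2=6, lane 3=1, lane 4=5, lane 5=3, lane 6=2

lane 2's domain is down to {6}, so lane 2 = 6. So lane 4 can't be 6.
lane 4 has just one choice, so lane 4 = 5. Eliminate 5 elsewhere: lane 3, lane 5, lane 6.
lane 3's domain is down to {1}, so lane 3 = 1. So lane 1 can't be 1.
lane 1's domain is down to {7}, so lane 1 = 7. Eliminate 7 elsewhere: lane 5, lane 6.
That leaves lane 5 = 3.
That leaves lane 6 = 2.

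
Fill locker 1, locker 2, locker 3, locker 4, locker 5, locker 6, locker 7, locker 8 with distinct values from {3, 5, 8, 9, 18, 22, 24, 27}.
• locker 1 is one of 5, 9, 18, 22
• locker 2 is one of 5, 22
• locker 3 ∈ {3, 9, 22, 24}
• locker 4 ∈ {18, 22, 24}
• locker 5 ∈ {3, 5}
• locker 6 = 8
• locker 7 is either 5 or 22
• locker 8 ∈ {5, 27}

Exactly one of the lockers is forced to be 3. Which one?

locker 6 has just one choice, so locker 6 = 8.
The 7 still-open variables together cover exactly {3, 5, 9, 18, 22, 24, 27} — 7 values for 7 variables — and 27 appears only in locker 8's list, so locker 8 = 27.
The 2 variables locker 2 and locker 7 are confined to {5, 22}, which locks those values in; drop them from locker 1, locker 3, locker 4, locker 5.
So 3 goes to locker 5.

locker 5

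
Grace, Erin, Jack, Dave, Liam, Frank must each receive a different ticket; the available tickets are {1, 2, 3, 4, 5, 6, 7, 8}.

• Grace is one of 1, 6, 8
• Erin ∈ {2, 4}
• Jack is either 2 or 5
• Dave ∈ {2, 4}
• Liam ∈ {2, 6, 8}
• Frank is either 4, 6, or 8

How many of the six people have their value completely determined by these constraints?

Among the 6 variables, 1 fits only Grace (and all 6 values in {1, 2, 4, 5, 6, 8} must be used), so Grace = 1.
The 5 still-open variables draw from only 5 values {2, 4, 5, 6, 8}, so each is used; only Jack can be 5, hence Jack = 5.
The 2 variables Erin and Dave are confined to {2, 4}, which locks those values in; drop them from Liam, Frank.
Determined: Grace=1, Jack=5. The other people each still have more than one consistent value. That makes 2.

2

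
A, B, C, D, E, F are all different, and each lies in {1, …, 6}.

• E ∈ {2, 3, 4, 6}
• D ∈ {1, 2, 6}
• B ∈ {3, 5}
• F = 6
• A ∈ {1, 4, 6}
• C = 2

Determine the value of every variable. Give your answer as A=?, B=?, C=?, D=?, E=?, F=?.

A=4, B=5, C=2, D=1, E=3, F=6

C's domain is down to {2}, so C = 2. Remove 2 from D, E.
F's domain is down to {6}, so F = 6. Strike 6 from A, D, E.
That leaves D = 1. Strike 1 from A.
That leaves A = 4. Eliminate 4 elsewhere: E.
That leaves E = 3. Remove 3 from B.
B's domain is down to {5}, so B = 5.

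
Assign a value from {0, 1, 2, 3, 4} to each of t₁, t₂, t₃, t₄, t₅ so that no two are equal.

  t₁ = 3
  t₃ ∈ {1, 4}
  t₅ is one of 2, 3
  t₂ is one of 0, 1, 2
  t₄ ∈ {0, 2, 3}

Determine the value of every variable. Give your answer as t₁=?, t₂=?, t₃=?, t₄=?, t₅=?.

t₁=3, t₂=1, t₃=4, t₄=0, t₅=2

t₁'s domain is down to {3}, so t₁ = 3. So t₄, t₅ can't be 3.
t₅ has just one choice, so t₅ = 2. So t₂, t₄ can't be 2.
t₄ must be 0 (only option left). Eliminate 0 elsewhere: t₂.
t₂'s domain is down to {1}, so t₂ = 1. Remove 1 from t₃.
That leaves t₃ = 4.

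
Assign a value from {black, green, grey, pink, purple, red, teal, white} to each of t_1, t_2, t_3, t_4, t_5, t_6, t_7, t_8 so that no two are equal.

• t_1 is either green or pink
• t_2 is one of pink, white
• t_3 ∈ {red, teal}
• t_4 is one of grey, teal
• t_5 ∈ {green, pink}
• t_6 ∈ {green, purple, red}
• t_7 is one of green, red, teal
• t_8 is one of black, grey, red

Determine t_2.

white

Among the 8 variables, black fits only t_8 (and all 8 values in {black, green, grey, pink, purple, red, teal, white} must be used), so t_8 = black.
Among the 7 still-open variables, grey fits only t_4 (and all 7 values in {green, grey, pink, purple, red, teal, white} must be used), so t_4 = grey.
The 6 still-open variables together cover exactly {green, pink, purple, red, teal, white} — 6 values for 6 variables — and purple appears only in t_6's list, so t_6 = purple.
The 5 still-open variables together cover exactly {green, pink, red, teal, white} — 5 values for 5 variables — and white appears only in t_2's list, so t_2 = white.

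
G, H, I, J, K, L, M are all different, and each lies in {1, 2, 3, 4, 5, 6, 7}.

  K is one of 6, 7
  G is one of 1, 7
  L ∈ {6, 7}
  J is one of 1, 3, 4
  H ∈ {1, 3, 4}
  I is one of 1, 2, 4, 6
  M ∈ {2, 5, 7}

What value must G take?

The 7 variables together cover exactly {1, 2, 3, 4, 5, 6, 7} — 7 values for 7 variables — and 5 appears only in M's list, so M = 5.
The 6 still-open variables together cover exactly {1, 2, 3, 4, 6, 7} — 6 values for 6 variables — and 2 appears only in I's list, so I = 2.
K and L share exactly the 2 values {6, 7}; by pigeonhole those values go to them, so strike 6, 7 from G.
So G = 1.

1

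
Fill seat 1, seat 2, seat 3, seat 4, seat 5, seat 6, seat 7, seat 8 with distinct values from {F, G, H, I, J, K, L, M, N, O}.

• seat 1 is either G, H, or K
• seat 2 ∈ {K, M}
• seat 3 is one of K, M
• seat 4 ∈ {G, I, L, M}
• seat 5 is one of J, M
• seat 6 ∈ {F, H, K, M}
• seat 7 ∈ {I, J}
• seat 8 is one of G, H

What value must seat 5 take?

The 8 variables draw from only 8 values {F, G, H, I, J, K, L, M}, so each is used; only seat 6 can be F, hence seat 6 = F.
Among the 7 still-open variables, L fits only seat 4 (and all 7 values in {G, H, I, J, K, L, M} must be used), so seat 4 = L.
Among the 6 still-open variables, I fits only seat 7 (and all 6 values in {G, H, I, J, K, M} must be used), so seat 7 = I.
The 5 still-open variables draw from only 5 values {G, H, J, K, M}, so each is used; only seat 5 can be J, hence seat 5 = J.

J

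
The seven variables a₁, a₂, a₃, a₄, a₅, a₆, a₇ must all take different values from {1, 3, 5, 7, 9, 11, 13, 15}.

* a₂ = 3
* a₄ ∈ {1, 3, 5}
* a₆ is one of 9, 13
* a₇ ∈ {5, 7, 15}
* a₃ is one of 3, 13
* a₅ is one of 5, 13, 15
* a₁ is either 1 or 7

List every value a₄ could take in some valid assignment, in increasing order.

a₂'s domain is down to {3}, so a₂ = 3. So a₃, a₄ can't be 3.
a₃'s domain is down to {13}, so a₃ = 13. Eliminate 13 elsewhere: a₅, a₆.
a₆ has just one choice, so a₆ = 9.
No further eliminations apply; a₄ can still be any of 1, 5.

1, 5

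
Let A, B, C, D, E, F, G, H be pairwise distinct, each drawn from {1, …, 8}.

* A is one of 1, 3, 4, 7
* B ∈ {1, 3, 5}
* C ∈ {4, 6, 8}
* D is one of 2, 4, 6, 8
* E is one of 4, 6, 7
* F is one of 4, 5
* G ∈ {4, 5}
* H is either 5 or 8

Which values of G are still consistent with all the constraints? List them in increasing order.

4, 5

Among the 8 variables, 2 fits only D (and all 8 values in {1, 2, 3, 4, 5, 6, 7, 8} must be used), so D = 2.
F and G share exactly the 2 values {4, 5}; by pigeonhole those values go to them, so strike 4, 5 from A, B, C, E, H.
H has just one choice, so H = 8. Eliminate 8 elsewhere: C.
That leaves C = 6. Remove 6 from E.
E's domain is down to {7}, so E = 7. Strike 7 from A.
No further eliminations apply; G can still be any of 4, 5.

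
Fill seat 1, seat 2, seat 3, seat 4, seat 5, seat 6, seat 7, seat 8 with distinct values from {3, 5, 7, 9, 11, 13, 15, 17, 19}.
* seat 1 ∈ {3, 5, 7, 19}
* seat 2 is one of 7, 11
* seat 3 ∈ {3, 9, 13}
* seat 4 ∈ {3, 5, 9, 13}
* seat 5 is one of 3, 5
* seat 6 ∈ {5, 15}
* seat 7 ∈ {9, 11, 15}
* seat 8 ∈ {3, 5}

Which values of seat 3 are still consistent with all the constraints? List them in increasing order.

The 8 variables draw from only 8 values {3, 5, 7, 9, 11, 13, 15, 19}, so each is used; only seat 1 can be 19, hence seat 1 = 19.
The 7 still-open variables draw from only 7 values {3, 5, 7, 9, 11, 13, 15}, so each is used; only seat 2 can be 7, hence seat 2 = 7.
The 6 still-open variables draw from only 6 values {3, 5, 9, 11, 13, 15}, so each is used; only seat 7 can be 11, hence seat 7 = 11.
The 5 still-open variables together cover exactly {3, 5, 9, 13, 15} — 5 values for 5 variables — and 15 appears only in seat 6's list, so seat 6 = 15.
seat 5 and seat 8 between them cover only {3, 5} — a naked pair. Remove those values from seat 3, seat 4.
No further eliminations apply; seat 3 can still be any of 9, 13.

9, 13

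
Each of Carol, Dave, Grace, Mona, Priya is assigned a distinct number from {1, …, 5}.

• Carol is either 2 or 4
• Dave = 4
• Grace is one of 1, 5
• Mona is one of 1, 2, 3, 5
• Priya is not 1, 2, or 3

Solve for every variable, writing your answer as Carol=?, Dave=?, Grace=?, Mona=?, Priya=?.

Dave must be 4 (only option left). Strike 4 from Carol, Priya.
That leaves Priya = 5. So Grace, Mona can't be 5.
That leaves Carol = 2. So Mona can't be 2.
Grace's domain is down to {1}, so Grace = 1. Remove 1 from Mona.
Mona has just one choice, so Mona = 3.

Carol=2, Dave=4, Grace=1, Mona=3, Priya=5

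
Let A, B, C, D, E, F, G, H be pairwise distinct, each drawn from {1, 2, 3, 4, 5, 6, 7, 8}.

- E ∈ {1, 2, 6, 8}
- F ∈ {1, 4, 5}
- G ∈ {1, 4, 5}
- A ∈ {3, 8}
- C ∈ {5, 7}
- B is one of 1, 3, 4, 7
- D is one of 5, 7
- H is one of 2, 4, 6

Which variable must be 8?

A

C and D between them cover only {5, 7} — a naked pair. Remove those values from B, F, G.
F and G share exactly the 2 values {1, 4}; by pigeonhole those values go to them, so strike 1, 4 from B, E, H.
That leaves B = 3. So A can't be 3.
So 8 goes to A.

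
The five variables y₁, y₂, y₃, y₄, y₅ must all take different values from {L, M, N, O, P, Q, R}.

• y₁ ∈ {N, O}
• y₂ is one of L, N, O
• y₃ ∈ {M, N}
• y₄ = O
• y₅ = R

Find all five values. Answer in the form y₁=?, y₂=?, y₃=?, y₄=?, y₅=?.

y₄'s domain is down to {O}, so y₄ = O. Strike O from y₁, y₂.
That leaves y₅ = R.
y₁ must be N (only option left). Remove N from y₂, y₃.
y₂ has just one choice, so y₂ = L.
y₃ has just one choice, so y₃ = M.

y₁=N, y₂=L, y₃=M, y₄=O, y₅=R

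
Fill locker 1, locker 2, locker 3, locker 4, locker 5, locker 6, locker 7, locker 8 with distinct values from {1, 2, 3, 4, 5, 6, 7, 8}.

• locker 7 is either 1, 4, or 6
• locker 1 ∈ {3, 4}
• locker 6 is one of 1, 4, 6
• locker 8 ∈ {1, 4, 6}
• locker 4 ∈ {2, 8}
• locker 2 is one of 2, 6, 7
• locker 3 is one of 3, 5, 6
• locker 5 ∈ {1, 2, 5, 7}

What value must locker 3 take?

5

The 8 variables draw from only 8 values {1, 2, 3, 4, 5, 6, 7, 8}, so each is used; only locker 4 can be 8, hence locker 4 = 8.
The 3 variables locker 6, locker 7, locker 8 are confined to {1, 4, 6}, which locks those values in; drop them from locker 1, locker 2, locker 3, locker 5.
locker 1 has just one choice, so locker 1 = 3. So locker 3 can't be 3.
So locker 3 = 5.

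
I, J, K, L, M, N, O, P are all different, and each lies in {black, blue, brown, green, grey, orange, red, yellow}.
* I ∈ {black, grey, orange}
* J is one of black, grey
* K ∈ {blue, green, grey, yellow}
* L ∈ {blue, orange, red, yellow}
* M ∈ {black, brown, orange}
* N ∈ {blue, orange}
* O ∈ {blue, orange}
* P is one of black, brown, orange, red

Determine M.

The 8 variables together cover exactly {black, blue, brown, green, grey, orange, red, yellow} — 8 values for 8 variables — and green appears only in K's list, so K = green.
The 7 still-open variables draw from only 7 values {black, blue, brown, grey, orange, red, yellow}, so each is used; only L can be yellow, hence L = yellow.
The 6 still-open variables together cover exactly {black, blue, brown, grey, orange, red} — 6 values for 6 variables — and red appears only in P's list, so P = red.
Among the 5 still-open variables, brown fits only M (and all 5 values in {black, blue, brown, grey, orange} must be used), so M = brown.

brown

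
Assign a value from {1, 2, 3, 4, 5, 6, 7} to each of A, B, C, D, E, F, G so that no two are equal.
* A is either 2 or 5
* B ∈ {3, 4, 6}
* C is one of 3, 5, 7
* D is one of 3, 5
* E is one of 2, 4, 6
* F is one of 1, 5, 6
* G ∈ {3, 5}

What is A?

The 7 variables together cover exactly {1, 2, 3, 4, 5, 6, 7} — 7 values for 7 variables — and 1 appears only in F's list, so F = 1.
The 6 still-open variables draw from only 6 values {2, 3, 4, 5, 6, 7}, so each is used; only C can be 7, hence C = 7.
D and G between them cover only {3, 5} — a naked pair. Remove those values from A, B.
So A = 2.

2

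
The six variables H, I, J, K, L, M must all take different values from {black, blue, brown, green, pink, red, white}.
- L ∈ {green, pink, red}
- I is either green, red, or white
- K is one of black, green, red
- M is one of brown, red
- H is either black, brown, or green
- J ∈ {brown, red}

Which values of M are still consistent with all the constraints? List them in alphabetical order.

The 6 variables draw from only 6 values {black, brown, green, pink, red, white}, so each is used; only L can be pink, hence L = pink.
The 5 still-open variables draw from only 5 values {black, brown, green, red, white}, so each is used; only I can be white, hence I = white.
J and M between them cover only {brown, red} — a naked pair. Remove those values from H, K.
No further eliminations apply; M can still be any of brown, red.

brown, red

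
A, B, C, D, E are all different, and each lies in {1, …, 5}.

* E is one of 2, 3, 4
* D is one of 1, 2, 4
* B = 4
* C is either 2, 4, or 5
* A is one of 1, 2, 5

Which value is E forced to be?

B's domain is down to {4}, so B = 4. Eliminate 4 elsewhere: C, D, E.
The 4 still-open variables together cover exactly {1, 2, 3, 5} — 4 values for 4 variables — and 3 appears only in E's list, so E = 3.

3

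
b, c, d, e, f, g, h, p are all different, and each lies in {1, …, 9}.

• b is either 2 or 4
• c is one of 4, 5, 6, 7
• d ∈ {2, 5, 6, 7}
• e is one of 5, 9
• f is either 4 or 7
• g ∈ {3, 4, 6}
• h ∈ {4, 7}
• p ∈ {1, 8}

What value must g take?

f and h share exactly the 2 values {4, 7}; by pigeonhole those values go to them, so strike 4, 7 from b, c, d, g.
That leaves b = 2. Strike 2 from d.
c and d between them cover only {5, 6} — a naked pair. Remove those values from e, g.
So g = 3.

3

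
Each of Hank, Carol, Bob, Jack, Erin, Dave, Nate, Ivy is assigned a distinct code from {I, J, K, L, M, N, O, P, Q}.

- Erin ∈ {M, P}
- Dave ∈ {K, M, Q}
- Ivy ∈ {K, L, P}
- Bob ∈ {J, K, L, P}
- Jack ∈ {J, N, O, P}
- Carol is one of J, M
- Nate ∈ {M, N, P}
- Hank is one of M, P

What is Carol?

The 8 variables together cover exactly {J, K, L, M, N, O, P, Q} — 8 values for 8 variables — and O appears only in Jack's list, so Jack = O.
The 7 still-open variables together cover exactly {J, K, L, M, N, P, Q} — 7 values for 7 variables — and N appears only in Nate's list, so Nate = N.
The 6 still-open variables draw from only 6 values {J, K, L, M, P, Q}, so each is used; only Dave can be Q, hence Dave = Q.
Hank and Erin between them cover only {M, P} — a naked pair. Remove those values from Carol, Bob, Ivy.
So Carol = J.

J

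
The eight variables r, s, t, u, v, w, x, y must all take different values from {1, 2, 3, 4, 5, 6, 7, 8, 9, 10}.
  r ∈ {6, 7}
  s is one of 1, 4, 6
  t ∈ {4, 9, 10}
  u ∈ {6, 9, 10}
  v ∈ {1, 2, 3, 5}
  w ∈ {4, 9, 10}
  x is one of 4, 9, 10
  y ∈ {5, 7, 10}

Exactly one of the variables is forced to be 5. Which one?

The 3 variables t, w, x are confined to {4, 9, 10}, which locks those values in; drop them from s, u, y.
u's domain is down to {6}, so u = 6. Strike 6 from r, s.
That leaves r = 7. Eliminate 7 elsewhere: y.
So 5 goes to y.

y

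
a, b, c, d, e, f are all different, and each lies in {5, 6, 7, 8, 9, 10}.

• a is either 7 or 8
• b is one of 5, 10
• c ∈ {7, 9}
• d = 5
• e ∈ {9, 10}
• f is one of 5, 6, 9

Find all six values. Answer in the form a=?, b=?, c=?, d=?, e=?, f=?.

d has just one choice, so d = 5. Eliminate 5 elsewhere: b, f.
b's domain is down to {10}, so b = 10. Remove 10 from e.
e has just one choice, so e = 9. Eliminate 9 elsewhere: c, f.
That leaves f = 6.
c has just one choice, so c = 7. Strike 7 from a.
a has just one choice, so a = 8.

a=8, b=10, c=7, d=5, e=9, f=6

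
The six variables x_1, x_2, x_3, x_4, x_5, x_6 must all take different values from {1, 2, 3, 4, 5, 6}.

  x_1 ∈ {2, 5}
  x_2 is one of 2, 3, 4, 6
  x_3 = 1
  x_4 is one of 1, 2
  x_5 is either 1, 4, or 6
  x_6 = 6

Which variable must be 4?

x_5

x_3 has just one choice, so x_3 = 1. Eliminate 1 elsewhere: x_4, x_5.
x_4's domain is down to {2}, so x_4 = 2. Eliminate 2 elsewhere: x_1, x_2.
That leaves x_6 = 6. Eliminate 6 elsewhere: x_2, x_5.
So 4 goes to x_5.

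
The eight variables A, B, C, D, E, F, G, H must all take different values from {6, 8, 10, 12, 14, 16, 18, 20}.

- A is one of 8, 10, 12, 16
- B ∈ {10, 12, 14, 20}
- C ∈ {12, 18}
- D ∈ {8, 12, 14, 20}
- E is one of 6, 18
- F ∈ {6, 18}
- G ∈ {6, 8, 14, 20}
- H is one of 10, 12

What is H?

The 8 variables together cover exactly {6, 8, 10, 12, 14, 16, 18, 20} — 8 values for 8 variables — and 16 appears only in A's list, so A = 16.
The 2 variables E and F are confined to {6, 18}, which locks those values in; drop them from C, G.
C has just one choice, so C = 12. Remove 12 from B, D, H.
So H = 10.

10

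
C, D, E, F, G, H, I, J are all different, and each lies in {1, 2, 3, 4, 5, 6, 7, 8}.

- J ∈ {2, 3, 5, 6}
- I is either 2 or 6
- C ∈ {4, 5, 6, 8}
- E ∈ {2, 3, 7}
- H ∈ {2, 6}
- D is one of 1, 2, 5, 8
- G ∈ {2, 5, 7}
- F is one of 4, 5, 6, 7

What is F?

4

The 8 variables draw from only 8 values {1, 2, 3, 4, 5, 6, 7, 8}, so each is used; only D can be 1, hence D = 1.
The 7 still-open variables together cover exactly {2, 3, 4, 5, 6, 7, 8} — 7 values for 7 variables — and 8 appears only in C's list, so C = 8.
The 6 still-open variables draw from only 6 values {2, 3, 4, 5, 6, 7}, so each is used; only F can be 4, hence F = 4.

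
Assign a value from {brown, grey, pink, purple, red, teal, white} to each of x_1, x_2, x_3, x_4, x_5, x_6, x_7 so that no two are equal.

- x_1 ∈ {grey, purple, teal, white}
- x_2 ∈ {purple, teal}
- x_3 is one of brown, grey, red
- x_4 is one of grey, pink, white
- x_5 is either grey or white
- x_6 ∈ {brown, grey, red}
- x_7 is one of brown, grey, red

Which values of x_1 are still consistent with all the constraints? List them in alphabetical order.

purple, teal

Among the 7 variables, pink fits only x_4 (and all 7 values in {brown, grey, pink, purple, red, teal, white} must be used), so x_4 = pink.
x_3, x_6, x_7 between them cover only {brown, grey, red} — a naked triple. Remove those values from x_1, x_5.
x_5's domain is down to {white}, so x_5 = white. Remove white from x_1.
No further eliminations apply; x_1 can still be any of purple, teal.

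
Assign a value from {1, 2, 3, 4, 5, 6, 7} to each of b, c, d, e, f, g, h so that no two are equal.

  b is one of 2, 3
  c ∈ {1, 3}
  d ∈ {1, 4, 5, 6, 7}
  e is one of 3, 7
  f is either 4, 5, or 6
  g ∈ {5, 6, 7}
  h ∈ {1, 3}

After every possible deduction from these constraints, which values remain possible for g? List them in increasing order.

5, 6

The 7 variables draw from only 7 values {1, 2, 3, 4, 5, 6, 7}, so each is used; only b can be 2, hence b = 2.
c and h share exactly the 2 values {1, 3}; by pigeonhole those values go to them, so strike 1, 3 from d, e.
e's domain is down to {7}, so e = 7. So d, g can't be 7.
No further eliminations apply; g can still be any of 5, 6.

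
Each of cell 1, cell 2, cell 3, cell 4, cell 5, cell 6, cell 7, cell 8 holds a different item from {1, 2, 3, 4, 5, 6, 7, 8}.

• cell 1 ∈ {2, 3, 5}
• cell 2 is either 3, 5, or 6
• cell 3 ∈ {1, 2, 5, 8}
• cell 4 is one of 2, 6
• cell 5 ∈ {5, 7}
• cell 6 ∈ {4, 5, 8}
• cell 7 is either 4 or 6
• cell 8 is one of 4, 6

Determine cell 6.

8

The 8 variables together cover exactly {1, 2, 3, 4, 5, 6, 7, 8} — 8 values for 8 variables — and 1 appears only in cell 3's list, so cell 3 = 1.
Among the 7 still-open variables, 7 fits only cell 5 (and all 7 values in {2, 3, 4, 5, 6, 7, 8} must be used), so cell 5 = 7.
Among the 6 still-open variables, 8 fits only cell 6 (and all 6 values in {2, 3, 4, 5, 6, 8} must be used), so cell 6 = 8.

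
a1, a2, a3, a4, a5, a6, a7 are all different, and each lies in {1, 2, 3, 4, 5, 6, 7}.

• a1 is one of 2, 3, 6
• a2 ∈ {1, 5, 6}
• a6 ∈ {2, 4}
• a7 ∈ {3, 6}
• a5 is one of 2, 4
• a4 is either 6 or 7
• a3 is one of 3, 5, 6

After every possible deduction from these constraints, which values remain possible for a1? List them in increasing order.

3, 6

The 7 variables together cover exactly {1, 2, 3, 4, 5, 6, 7} — 7 values for 7 variables — and 1 appears only in a2's list, so a2 = 1.
Among the 6 still-open variables, 5 fits only a3 (and all 6 values in {2, 3, 4, 5, 6, 7} must be used), so a3 = 5.
The 5 still-open variables draw from only 5 values {2, 3, 4, 6, 7}, so each is used; only a4 can be 7, hence a4 = 7.
The 2 variables a5 and a6 are confined to {2, 4}, which locks those values in; drop them from a1.
No further eliminations apply; a1 can still be any of 3, 6.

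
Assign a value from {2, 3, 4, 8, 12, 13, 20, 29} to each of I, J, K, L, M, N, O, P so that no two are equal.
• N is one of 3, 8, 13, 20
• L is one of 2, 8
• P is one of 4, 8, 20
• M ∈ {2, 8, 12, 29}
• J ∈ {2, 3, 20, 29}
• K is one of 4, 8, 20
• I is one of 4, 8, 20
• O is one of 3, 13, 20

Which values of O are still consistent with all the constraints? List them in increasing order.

The 8 variables together cover exactly {2, 3, 4, 8, 12, 13, 20, 29} — 8 values for 8 variables — and 12 appears only in M's list, so M = 12.
The 7 still-open variables draw from only 7 values {2, 3, 4, 8, 13, 20, 29}, so each is used; only J can be 29, hence J = 29.
The 6 still-open variables draw from only 6 values {2, 3, 4, 8, 13, 20}, so each is used; only L can be 2, hence L = 2.
The 3 variables I, K, P are confined to {4, 8, 20}, which locks those values in; drop them from N, O.
No further eliminations apply; O can still be any of 3, 13.

3, 13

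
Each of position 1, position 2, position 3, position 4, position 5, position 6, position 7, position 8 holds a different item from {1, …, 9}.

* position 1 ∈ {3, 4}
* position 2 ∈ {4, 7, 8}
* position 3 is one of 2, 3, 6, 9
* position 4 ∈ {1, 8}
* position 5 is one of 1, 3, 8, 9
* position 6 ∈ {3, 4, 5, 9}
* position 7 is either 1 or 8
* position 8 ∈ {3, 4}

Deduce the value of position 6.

position 1 and position 8 between them cover only {3, 4} — a naked pair. Remove those values from position 2, position 3, position 5, position 6.
position 4 and position 7 between them cover only {1, 8} — a naked pair. Remove those values from position 2, position 5.
position 2's domain is down to {7}, so position 2 = 7.
position 5's domain is down to {9}, so position 5 = 9. So position 3, position 6 can't be 9.
So position 6 = 5.

5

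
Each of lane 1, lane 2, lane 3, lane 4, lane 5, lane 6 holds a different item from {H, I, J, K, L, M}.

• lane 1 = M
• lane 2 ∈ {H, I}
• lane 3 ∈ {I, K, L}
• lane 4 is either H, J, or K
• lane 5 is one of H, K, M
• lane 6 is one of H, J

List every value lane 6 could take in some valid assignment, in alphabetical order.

lane 1's domain is down to {M}, so lane 1 = M. Eliminate M elsewhere: lane 5.
The 5 still-open variables draw from only 5 values {H, I, J, K, L}, so each is used; only lane 3 can be L, hence lane 3 = L.
The 4 still-open variables draw from only 4 values {H, I, J, K}, so each is used; only lane 2 can be I, hence lane 2 = I.
No further eliminations apply; lane 6 can still be any of H, J.

H, J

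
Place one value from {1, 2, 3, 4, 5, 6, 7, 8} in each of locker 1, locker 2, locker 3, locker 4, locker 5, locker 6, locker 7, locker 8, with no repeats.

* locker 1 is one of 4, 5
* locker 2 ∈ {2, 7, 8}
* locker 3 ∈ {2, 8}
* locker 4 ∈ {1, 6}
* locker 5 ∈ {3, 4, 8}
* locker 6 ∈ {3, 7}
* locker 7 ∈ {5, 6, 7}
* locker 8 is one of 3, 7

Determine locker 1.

The 8 variables draw from only 8 values {1, 2, 3, 4, 5, 6, 7, 8}, so each is used; only locker 4 can be 1, hence locker 4 = 1.
Among the 7 still-open variables, 6 fits only locker 7 (and all 7 values in {2, 3, 4, 5, 6, 7, 8} must be used), so locker 7 = 6.
The 6 still-open variables draw from only 6 values {2, 3, 4, 5, 7, 8}, so each is used; only locker 1 can be 5, hence locker 1 = 5.

5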